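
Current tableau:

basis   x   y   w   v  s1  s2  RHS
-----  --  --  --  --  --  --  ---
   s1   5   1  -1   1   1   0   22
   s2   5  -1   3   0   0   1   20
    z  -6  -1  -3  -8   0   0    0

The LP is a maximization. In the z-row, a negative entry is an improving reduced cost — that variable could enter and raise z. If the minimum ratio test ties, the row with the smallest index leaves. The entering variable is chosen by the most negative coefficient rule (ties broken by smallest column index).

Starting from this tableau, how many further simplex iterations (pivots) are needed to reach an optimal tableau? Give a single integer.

pivot: v in, s1 out → z = 176
pivot: w in, s2 out → z = 748/3
No improving column remains; optimal.

2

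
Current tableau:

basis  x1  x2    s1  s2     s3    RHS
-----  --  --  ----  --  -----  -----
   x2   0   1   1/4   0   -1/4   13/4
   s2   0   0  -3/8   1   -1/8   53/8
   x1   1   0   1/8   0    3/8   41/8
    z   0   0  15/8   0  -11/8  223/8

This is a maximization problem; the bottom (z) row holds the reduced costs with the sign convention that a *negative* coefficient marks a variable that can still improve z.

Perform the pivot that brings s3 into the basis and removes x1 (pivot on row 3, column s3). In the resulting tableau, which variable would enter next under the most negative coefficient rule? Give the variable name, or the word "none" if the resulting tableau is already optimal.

Pivot element 3/8. New z-row = old z-row − (-11/8)·(row 3/(3/8)).
Updated z-row coefficients: x1: 11/3, x2: 0, s1: 7/3, s2: 0, s3: 0.
No coefficient is strictly negative; the tableau after this pivot is optimal.

none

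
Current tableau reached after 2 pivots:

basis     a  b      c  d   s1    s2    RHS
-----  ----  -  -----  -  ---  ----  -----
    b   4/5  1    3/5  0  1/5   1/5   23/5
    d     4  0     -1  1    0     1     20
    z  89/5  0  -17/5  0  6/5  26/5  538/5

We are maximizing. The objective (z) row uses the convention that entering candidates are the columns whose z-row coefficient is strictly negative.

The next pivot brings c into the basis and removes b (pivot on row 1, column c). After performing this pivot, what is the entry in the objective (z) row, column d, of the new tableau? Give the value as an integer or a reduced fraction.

Pivot element is row 1, column c: 3/5.
Normalize row 1: new (row 1, d) = 0/(3/5) = 0.
z-row ← z-row − (-17/5)·(new row 1): 0 − (-17/5)·0 = 0.

0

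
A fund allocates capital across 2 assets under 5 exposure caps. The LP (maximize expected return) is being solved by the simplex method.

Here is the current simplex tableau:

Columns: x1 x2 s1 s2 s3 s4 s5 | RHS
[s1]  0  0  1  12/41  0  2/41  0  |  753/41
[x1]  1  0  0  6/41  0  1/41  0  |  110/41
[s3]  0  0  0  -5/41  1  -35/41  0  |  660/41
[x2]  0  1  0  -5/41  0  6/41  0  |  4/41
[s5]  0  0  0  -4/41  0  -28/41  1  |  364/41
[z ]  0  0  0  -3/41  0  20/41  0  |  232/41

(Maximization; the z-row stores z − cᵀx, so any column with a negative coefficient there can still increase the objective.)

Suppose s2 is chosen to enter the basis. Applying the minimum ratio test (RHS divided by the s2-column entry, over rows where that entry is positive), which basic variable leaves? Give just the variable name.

Ratios: row 1 (s1): (753/41)/(12/41) = 251/4; row 2 (x1): (110/41)/(6/41) = 55/3; row 3 (s3): entry -5/41 ≤ 0, skip; row 4 (x2): entry -5/41 ≤ 0, skip; row 5 (s5): entry -4/41 ≤ 0, skip.
Minimum ratio 55/3 is in the x1 row, so x1 leaves.

x1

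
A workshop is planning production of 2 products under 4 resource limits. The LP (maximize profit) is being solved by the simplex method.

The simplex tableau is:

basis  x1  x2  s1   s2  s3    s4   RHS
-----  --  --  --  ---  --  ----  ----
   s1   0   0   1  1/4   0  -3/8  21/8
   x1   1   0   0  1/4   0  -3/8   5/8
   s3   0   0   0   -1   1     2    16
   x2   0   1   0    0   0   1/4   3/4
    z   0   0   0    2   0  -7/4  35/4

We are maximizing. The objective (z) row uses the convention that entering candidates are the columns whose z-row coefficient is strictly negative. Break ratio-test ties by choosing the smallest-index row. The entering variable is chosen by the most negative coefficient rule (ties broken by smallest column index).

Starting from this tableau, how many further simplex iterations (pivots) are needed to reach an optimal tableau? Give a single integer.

1

pivot: s4 in, x2 out → z = 14
No improving column remains; optimal.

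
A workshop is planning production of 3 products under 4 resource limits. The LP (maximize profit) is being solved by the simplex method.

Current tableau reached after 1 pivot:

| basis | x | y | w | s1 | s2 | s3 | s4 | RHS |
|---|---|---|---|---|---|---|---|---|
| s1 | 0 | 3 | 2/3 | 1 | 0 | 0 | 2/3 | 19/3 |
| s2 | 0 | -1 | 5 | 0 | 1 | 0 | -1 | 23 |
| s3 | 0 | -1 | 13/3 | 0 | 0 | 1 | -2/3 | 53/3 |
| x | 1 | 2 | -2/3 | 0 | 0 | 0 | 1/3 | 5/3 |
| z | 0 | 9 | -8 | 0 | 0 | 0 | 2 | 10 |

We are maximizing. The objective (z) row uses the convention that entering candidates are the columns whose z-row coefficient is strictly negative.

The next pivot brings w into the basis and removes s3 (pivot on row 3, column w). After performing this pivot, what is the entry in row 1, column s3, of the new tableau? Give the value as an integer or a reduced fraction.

-2/13

Pivot element is row 3, column w: 13/3.
Normalize row 3: new (row 3, s3) = 1/(13/3) = 3/13.
row 1 ← row 1 − (2/3)·(new row 3): 0 − (2/3)·(3/13) = -2/13.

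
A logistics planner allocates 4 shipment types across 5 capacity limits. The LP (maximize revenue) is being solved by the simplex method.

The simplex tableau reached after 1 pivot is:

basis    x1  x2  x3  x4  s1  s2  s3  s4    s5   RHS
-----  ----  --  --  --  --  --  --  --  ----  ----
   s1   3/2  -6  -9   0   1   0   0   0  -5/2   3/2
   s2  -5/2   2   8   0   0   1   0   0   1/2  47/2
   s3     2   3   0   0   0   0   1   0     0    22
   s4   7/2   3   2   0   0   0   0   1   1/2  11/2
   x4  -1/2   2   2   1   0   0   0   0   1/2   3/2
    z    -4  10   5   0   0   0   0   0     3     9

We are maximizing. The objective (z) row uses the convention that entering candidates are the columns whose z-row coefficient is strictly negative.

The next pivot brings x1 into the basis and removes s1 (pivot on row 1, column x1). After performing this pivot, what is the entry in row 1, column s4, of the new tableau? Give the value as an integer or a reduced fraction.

Pivot element is row 1, column x1: 3/2.
Normalize row 1: new (row 1, s4) = 0/(3/2) = 0.
Row 1 is the pivot row, so the entry is 0.

0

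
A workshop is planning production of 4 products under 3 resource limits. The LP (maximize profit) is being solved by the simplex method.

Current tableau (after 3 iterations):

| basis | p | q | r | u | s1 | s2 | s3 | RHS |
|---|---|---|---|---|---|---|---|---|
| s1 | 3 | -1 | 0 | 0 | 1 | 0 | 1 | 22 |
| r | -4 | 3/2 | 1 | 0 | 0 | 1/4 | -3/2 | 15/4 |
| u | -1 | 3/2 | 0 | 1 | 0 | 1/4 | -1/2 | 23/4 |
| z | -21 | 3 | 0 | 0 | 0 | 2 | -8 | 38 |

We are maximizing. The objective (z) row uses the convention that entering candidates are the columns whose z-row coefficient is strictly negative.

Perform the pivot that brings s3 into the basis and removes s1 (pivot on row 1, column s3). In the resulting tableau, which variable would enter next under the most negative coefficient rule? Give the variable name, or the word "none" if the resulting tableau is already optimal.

Pivot element 1. New z-row = old z-row − (-8)·(row 1/1).
Updated z-row coefficients: p: 3, q: -5, r: 0, u: 0, s1: 8, s2: 2, s3: 0.
The most negative is -5 in column q, so q would enter next.

q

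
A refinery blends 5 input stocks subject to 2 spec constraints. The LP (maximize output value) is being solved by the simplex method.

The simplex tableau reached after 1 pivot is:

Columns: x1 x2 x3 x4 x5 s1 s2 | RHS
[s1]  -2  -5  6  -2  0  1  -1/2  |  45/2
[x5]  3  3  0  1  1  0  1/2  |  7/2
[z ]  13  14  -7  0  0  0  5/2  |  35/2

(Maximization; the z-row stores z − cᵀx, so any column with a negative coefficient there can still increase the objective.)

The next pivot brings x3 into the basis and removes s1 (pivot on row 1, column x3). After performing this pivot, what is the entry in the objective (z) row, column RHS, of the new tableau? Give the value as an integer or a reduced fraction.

175/4

Pivot element is row 1, column x3: 6.
Normalize row 1: new (row 1, RHS) = (45/2)/6 = 15/4.
z-row ← z-row − (-7)·(new row 1): 35/2 − (-7)·(15/4) = 175/4.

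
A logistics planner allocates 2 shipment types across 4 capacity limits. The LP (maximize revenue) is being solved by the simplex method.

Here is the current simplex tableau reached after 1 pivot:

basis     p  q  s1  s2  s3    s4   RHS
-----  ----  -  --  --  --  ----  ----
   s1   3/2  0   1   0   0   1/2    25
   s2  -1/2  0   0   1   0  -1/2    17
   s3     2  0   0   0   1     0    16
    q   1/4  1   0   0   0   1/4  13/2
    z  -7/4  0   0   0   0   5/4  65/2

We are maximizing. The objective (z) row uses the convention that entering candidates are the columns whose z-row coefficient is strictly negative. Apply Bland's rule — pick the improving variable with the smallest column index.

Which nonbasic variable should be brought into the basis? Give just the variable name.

p

Objective-row coefficients: p: -7/4, q: 0, s1: 0, s2: 0, s3: 0, s4: 5/4.
Improving columns: p. Bland's rule picks the smallest column index → p.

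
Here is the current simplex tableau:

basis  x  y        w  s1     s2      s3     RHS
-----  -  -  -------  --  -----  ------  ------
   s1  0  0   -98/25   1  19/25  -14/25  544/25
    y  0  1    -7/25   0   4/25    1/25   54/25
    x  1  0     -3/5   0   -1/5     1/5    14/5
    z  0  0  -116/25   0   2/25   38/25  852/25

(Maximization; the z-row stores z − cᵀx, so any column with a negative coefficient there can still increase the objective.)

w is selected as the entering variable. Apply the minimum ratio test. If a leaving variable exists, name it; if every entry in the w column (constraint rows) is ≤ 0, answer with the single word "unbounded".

unbounded

w-column entries: row 1: -98/25, row 2: -7/25, row 3: -3/5. All ≤ 0, so w can increase without bound; the LP is unbounded in this direction.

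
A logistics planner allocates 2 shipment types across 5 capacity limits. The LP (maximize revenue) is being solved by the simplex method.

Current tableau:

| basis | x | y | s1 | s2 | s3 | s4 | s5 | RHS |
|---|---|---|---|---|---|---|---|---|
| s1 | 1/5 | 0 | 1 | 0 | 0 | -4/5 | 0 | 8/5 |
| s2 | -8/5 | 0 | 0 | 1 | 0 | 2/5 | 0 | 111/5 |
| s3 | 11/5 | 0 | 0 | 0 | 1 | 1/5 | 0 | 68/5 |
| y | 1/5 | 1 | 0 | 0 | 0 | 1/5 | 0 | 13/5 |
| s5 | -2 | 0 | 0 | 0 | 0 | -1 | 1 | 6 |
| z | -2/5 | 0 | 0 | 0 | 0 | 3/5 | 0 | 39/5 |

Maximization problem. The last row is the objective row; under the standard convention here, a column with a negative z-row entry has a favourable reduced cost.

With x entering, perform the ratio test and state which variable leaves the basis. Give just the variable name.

Ratios: row 1 (s1): (8/5)/(1/5) = 8; row 2 (s2): entry -8/5 ≤ 0, skip; row 3 (s3): (68/5)/(11/5) = 68/11; row 4 (y): (13/5)/(1/5) = 13; row 5 (s5): entry -2 ≤ 0, skip.
Minimum ratio 68/11 is in the s3 row, so s3 leaves.

s3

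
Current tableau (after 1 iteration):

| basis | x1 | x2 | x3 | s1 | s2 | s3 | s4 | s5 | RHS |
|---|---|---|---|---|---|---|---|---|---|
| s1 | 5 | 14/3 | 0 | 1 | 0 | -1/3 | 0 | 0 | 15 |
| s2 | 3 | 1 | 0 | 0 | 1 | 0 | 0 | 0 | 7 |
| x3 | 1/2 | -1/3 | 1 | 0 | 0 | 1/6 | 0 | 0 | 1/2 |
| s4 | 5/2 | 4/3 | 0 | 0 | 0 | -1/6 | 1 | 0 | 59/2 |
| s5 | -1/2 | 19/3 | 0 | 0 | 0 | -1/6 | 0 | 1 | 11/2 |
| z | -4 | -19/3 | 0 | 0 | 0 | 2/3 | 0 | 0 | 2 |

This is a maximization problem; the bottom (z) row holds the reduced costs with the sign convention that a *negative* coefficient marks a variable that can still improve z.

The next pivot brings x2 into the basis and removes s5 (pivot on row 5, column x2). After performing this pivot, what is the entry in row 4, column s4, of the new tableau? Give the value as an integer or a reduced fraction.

1

Pivot element is row 5, column x2: 19/3.
Normalize row 5: new (row 5, s4) = 0/(19/3) = 0.
row 4 ← row 4 − (4/3)·(new row 5): 1 − (4/3)·0 = 1.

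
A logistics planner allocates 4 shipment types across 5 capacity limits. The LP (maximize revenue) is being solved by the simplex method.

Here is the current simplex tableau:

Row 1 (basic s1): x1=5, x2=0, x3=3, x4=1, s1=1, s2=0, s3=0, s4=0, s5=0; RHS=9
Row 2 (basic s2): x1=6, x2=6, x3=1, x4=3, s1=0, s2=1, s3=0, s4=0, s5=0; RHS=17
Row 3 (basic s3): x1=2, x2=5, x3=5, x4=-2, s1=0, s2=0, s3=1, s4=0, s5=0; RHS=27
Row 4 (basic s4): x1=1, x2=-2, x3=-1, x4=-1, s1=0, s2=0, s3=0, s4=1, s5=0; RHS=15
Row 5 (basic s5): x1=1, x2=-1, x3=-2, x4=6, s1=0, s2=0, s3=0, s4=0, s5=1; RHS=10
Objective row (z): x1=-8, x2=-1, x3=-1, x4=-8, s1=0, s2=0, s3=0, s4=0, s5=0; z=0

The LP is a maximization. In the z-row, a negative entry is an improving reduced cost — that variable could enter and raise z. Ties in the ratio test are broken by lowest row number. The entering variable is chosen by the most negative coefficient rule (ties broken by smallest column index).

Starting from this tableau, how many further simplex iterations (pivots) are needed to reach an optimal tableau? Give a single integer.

pivot: x1 in, s1 out → z = 72/5
pivot: x4 in, s5 out → z = 680/29
pivot: x2 in, s2 out → z = 74/3
No improving column remains; optimal.

3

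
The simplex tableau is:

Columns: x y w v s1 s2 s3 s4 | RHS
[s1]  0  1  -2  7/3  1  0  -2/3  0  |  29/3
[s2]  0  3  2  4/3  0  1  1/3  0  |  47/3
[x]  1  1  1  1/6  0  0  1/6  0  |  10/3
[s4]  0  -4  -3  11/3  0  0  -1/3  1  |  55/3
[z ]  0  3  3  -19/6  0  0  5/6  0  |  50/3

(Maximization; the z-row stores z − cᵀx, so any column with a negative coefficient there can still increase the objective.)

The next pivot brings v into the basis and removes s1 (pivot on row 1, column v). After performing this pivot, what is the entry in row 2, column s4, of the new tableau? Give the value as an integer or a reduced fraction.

0

Pivot element is row 1, column v: 7/3.
Normalize row 1: new (row 1, s4) = 0/(7/3) = 0.
row 2 ← row 2 − (4/3)·(new row 1): 0 − (4/3)·0 = 0.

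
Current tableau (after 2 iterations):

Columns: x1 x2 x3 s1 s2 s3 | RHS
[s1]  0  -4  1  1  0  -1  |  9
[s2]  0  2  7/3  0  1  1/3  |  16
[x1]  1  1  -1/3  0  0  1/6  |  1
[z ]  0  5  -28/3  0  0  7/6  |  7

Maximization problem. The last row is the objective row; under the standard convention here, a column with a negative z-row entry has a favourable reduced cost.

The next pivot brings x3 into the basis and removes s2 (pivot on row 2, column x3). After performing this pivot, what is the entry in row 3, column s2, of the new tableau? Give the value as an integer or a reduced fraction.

1/7

Pivot element is row 2, column x3: 7/3.
Normalize row 2: new (row 2, s2) = 1/(7/3) = 3/7.
row 3 ← row 3 − (-1/3)·(new row 2): 0 − (-1/3)·(3/7) = 1/7.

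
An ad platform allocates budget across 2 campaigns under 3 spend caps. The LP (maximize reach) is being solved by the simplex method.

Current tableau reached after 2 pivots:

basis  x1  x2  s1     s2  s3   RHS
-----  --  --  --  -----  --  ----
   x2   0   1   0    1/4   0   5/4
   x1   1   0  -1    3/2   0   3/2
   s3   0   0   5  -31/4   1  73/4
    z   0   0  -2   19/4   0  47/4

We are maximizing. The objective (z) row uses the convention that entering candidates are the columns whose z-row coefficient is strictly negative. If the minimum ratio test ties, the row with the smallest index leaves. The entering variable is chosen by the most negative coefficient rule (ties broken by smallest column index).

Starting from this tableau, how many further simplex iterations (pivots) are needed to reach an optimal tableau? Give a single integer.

pivot: s1 in, s3 out → z = 381/20
No improving column remains; optimal.

1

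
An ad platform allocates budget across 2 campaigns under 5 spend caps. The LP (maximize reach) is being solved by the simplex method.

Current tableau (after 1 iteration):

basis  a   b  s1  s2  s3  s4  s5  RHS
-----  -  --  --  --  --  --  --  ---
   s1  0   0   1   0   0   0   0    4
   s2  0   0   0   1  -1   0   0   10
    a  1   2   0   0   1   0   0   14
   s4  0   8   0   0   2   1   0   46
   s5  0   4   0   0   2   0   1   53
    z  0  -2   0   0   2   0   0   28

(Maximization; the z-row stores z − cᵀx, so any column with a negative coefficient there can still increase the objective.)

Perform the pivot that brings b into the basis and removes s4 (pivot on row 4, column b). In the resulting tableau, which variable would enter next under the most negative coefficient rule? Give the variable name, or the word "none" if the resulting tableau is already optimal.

Pivot element 8. New z-row = old z-row − (-2)·(row 4/8).
Updated z-row coefficients: a: 0, b: 0, s1: 0, s2: 0, s3: 5/2, s4: 1/4, s5: 0.
No coefficient is strictly negative; the tableau after this pivot is optimal.

none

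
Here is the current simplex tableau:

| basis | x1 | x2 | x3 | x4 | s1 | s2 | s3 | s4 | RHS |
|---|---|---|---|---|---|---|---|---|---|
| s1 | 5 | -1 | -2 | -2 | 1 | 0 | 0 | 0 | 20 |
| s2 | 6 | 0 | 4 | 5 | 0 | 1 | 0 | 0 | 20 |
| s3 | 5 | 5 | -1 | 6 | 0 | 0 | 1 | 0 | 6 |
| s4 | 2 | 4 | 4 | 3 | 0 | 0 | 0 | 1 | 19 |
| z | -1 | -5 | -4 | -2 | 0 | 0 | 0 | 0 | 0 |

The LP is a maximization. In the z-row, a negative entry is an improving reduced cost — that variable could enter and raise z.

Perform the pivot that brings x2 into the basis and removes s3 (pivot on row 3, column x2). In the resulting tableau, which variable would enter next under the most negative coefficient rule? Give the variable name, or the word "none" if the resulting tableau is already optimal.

Pivot element 5. New z-row = old z-row − (-5)·(row 3/5).
Updated z-row coefficients: x1: 4, x2: 0, x3: -5, x4: 4, s1: 0, s2: 0, s3: 1, s4: 0.
The most negative is -5 in column x3, so x3 would enter next.

x3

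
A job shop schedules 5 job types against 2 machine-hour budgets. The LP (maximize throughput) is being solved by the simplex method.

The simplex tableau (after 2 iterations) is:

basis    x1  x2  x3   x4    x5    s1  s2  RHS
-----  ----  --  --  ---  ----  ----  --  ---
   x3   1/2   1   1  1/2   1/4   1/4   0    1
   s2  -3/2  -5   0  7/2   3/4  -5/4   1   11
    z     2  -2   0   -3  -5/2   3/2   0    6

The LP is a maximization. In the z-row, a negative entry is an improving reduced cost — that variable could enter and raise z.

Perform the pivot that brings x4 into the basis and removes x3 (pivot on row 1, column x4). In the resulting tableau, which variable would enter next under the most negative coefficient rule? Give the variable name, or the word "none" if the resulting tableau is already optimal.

x5

Pivot element 1/2. New z-row = old z-row − (-3)·(row 1/(1/2)).
Updated z-row coefficients: x1: 5, x2: 4, x3: 6, x4: 0, x5: -1, s1: 3, s2: 0.
The most negative is -1 in column x5, so x5 would enter next.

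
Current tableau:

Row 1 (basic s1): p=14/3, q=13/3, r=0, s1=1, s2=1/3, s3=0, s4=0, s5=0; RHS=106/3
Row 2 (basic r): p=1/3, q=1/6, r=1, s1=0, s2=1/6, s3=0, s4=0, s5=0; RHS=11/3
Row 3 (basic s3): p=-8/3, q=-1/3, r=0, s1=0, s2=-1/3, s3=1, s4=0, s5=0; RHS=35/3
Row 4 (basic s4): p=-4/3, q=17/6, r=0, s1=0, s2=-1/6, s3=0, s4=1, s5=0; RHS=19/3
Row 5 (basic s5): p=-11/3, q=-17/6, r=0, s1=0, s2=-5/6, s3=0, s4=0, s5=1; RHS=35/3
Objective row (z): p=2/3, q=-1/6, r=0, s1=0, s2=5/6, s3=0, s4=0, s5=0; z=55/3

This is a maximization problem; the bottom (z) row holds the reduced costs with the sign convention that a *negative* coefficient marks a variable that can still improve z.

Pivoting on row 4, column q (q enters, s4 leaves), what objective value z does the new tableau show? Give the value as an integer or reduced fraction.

Minimum ratio for q: (19/3)/(17/6) = 38/17.
z changes by −(z-row coeff of q)·ratio = −(-1/6)·(38/17) = 19/51.
New z = 55/3 + (19/51) = 318/17.

318/17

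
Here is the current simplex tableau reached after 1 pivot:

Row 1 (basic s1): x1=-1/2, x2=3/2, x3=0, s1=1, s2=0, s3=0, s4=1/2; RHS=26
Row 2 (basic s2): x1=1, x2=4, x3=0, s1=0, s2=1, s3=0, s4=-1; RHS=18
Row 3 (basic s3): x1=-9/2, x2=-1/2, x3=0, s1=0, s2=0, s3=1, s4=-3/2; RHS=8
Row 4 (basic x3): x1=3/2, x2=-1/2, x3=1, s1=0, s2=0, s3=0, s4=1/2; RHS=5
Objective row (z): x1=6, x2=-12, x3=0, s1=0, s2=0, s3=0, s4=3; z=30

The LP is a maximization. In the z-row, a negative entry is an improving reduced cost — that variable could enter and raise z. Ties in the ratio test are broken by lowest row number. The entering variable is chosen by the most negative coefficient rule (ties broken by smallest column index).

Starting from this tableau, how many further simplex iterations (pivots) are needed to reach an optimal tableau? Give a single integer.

1

pivot: x2 in, s2 out → z = 84
No improving column remains; optimal.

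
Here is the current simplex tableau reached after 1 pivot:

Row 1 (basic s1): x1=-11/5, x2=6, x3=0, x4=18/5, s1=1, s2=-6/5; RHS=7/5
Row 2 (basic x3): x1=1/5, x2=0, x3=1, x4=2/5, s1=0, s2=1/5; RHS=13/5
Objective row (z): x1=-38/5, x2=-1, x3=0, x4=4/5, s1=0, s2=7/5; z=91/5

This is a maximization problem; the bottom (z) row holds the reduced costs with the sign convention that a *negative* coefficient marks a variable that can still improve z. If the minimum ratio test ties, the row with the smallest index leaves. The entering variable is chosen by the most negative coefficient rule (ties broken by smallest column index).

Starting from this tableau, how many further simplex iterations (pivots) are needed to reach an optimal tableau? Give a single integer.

pivot: x1 in, x3 out → z = 117
pivot: x2 in, s1 out → z = 122
No improving column remains; optimal.

2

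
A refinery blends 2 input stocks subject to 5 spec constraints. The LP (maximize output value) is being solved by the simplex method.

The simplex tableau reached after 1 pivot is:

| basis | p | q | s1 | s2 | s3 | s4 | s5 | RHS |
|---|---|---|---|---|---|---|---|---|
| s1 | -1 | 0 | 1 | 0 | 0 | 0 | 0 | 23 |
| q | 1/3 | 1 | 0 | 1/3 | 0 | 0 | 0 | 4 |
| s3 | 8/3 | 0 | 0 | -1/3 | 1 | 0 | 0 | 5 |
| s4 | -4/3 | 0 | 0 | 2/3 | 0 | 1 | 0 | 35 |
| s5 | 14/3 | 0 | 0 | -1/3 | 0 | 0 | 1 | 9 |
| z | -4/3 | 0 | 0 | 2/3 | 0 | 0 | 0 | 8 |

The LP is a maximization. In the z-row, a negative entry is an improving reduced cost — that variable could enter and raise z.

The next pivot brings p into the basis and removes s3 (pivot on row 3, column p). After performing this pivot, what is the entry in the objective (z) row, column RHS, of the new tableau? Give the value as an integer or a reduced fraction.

21/2

Pivot element is row 3, column p: 8/3.
Normalize row 3: new (row 3, RHS) = 5/(8/3) = 15/8.
z-row ← z-row − (-4/3)·(new row 3): 8 − (-4/3)·(15/8) = 21/2.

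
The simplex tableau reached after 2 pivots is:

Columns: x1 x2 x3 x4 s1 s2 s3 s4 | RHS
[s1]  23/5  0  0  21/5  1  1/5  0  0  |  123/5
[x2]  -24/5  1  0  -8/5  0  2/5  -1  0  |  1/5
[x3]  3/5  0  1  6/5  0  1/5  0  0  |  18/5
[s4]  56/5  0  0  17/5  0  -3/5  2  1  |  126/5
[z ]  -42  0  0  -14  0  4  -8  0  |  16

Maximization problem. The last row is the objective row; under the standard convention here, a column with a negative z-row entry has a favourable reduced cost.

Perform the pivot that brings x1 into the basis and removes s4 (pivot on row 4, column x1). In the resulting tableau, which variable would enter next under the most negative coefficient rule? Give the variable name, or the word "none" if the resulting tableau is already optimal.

x4

Pivot element 56/5. New z-row = old z-row − (-42)·(row 4/(56/5)).
Updated z-row coefficients: x1: 0, x2: 0, x3: 0, x4: -5/4, s1: 0, s2: 7/4, s3: -1/2, s4: 15/4.
The most negative is -5/4 in column x4, so x4 would enter next.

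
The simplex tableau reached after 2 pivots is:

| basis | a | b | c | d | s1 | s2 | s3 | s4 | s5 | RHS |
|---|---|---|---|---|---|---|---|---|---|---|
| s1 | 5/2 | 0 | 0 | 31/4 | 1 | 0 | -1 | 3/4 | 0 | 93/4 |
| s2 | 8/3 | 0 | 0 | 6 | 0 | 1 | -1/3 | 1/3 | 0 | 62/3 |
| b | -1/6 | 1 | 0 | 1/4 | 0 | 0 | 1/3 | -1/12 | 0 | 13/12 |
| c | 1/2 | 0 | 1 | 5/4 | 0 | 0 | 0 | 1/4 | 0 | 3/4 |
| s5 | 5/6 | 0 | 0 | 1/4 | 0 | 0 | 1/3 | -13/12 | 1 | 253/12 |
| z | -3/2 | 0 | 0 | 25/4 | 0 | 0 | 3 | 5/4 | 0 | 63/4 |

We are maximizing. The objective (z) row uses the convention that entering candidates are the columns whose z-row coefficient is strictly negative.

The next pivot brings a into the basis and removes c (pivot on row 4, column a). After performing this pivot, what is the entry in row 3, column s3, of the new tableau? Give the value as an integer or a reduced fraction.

1/3

Pivot element is row 4, column a: 1/2.
Normalize row 4: new (row 4, s3) = 0/(1/2) = 0.
row 3 ← row 3 − (-1/6)·(new row 4): 1/3 − (-1/6)·0 = 1/3.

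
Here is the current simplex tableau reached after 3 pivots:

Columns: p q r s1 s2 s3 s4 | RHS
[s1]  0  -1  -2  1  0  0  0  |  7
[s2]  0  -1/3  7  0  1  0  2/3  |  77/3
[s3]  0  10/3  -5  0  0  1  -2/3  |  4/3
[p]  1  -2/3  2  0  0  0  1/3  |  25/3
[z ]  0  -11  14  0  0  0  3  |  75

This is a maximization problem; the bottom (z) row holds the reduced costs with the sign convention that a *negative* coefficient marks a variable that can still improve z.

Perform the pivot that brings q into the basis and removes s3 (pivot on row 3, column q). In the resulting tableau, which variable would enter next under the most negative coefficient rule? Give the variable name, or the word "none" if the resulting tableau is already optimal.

r

Pivot element 10/3. New z-row = old z-row − (-11)·(row 3/(10/3)).
Updated z-row coefficients: p: 0, q: 0, r: -5/2, s1: 0, s2: 0, s3: 33/10, s4: 4/5.
The most negative is -5/2 in column r, so r would enter next.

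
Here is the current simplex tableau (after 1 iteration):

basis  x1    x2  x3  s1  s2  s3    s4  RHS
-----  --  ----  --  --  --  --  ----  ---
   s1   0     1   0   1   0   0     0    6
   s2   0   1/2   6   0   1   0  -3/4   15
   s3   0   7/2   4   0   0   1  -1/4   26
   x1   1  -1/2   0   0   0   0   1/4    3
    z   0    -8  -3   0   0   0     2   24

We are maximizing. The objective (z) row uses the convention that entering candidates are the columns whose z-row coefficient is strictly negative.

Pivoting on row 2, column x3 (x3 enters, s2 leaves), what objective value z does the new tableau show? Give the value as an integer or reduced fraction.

63/2

Minimum ratio for x3: 15/6 = 5/2.
z changes by −(z-row coeff of x3)·ratio = −(-3)·(5/2) = 15/2.
New z = 24 + (15/2) = 63/2.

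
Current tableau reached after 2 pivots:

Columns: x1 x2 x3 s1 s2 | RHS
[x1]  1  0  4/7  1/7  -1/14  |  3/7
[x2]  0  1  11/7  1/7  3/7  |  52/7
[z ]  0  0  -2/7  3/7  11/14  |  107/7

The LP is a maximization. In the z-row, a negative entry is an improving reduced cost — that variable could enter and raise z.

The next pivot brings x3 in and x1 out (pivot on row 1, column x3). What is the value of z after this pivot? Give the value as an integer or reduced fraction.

31/2

Minimum ratio for x3: (3/7)/(4/7) = 3/4.
z changes by −(z-row coeff of x3)·ratio = −(-2/7)·(3/4) = 3/14.
New z = 107/7 + (3/14) = 31/2.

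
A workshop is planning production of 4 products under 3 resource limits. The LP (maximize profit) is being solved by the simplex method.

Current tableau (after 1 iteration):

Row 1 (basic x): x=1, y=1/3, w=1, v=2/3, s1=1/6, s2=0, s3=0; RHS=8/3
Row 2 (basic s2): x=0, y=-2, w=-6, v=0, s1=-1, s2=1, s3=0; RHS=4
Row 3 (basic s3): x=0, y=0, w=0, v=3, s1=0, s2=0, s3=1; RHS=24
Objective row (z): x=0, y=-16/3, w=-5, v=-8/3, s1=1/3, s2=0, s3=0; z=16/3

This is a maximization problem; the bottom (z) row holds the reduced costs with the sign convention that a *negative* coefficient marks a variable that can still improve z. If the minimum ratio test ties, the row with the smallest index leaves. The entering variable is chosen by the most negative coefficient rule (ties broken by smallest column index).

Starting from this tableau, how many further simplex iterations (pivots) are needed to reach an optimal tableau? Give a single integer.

1

pivot: y in, x out → z = 48
No improving column remains; optimal.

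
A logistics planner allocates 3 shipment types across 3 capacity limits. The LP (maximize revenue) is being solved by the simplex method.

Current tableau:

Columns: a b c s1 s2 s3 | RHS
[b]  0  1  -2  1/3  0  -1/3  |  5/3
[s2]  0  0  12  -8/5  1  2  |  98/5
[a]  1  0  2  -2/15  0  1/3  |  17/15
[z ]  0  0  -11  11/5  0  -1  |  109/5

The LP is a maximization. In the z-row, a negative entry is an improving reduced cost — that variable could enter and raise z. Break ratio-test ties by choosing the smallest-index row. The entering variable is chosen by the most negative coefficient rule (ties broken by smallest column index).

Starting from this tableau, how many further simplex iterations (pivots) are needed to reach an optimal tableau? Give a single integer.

pivot: c in, a out → z = 841/30
No improving column remains; optimal.

1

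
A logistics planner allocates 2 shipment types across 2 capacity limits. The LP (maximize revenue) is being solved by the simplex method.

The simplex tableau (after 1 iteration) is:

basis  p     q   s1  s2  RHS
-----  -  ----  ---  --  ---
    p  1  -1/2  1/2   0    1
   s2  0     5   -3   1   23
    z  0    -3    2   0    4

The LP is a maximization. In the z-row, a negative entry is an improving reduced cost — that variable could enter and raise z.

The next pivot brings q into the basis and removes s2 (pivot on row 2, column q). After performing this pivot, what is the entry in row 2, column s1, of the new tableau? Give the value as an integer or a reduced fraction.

Pivot element is row 2, column q: 5.
Normalize row 2: new (row 2, s1) = (-3)/5 = -3/5.
Row 2 is the pivot row, so the entry is -3/5.

-3/5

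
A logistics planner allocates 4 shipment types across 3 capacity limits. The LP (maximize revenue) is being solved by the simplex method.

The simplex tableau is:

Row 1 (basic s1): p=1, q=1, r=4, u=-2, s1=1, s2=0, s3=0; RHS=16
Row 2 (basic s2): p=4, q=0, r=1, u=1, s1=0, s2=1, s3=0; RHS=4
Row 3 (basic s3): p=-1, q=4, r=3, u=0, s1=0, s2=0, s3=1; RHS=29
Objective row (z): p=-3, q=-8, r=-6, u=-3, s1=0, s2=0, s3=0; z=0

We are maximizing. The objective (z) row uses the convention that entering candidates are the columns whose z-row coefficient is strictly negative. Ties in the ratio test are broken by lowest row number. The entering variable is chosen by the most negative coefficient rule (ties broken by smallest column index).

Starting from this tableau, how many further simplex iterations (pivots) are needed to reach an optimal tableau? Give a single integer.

3

pivot: q in, s3 out → z = 58
pivot: p in, s2 out → z = 63
pivot: u in, p out → z = 70
No improving column remains; optimal.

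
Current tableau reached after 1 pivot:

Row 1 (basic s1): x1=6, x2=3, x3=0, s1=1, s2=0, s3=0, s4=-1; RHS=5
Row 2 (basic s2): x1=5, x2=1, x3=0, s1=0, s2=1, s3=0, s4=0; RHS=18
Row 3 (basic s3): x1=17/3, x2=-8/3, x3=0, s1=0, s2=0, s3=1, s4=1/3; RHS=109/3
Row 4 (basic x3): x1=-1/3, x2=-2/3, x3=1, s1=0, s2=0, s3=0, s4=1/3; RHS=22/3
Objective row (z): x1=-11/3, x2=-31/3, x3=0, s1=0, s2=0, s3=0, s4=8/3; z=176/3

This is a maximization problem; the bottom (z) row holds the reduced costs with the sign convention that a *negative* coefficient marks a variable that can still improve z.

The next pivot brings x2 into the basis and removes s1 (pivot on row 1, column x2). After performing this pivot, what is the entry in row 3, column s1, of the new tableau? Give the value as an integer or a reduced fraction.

8/9

Pivot element is row 1, column x2: 3.
Normalize row 1: new (row 1, s1) = 1/3 = 1/3.
row 3 ← row 3 − (-8/3)·(new row 1): 0 − (-8/3)·(1/3) = 8/9.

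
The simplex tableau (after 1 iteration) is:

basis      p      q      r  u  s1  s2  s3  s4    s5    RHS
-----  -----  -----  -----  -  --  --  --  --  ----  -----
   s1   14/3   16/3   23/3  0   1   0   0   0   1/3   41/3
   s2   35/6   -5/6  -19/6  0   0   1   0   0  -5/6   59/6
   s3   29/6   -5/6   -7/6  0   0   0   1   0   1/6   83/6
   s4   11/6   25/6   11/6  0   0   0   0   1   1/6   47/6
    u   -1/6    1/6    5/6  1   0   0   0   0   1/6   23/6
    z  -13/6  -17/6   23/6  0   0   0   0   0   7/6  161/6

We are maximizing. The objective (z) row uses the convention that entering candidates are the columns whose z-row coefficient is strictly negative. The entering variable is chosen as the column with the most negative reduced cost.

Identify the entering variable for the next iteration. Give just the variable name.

q

Objective-row coefficients: p: -13/6, q: -17/6, r: 23/6, u: 0, s1: 0, s2: 0, s3: 0, s4: 0, s5: 7/6.
The most negative is -17/6 in column q, so q enters.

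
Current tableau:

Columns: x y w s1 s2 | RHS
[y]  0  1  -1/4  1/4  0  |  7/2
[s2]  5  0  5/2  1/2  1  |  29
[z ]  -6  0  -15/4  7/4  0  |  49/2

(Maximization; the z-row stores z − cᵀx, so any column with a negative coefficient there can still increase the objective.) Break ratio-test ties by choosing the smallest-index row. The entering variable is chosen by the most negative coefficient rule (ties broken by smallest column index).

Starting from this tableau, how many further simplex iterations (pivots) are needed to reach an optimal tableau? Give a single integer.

pivot: x in, s2 out → z = 593/10
pivot: w in, x out → z = 68
No improving column remains; optimal.

2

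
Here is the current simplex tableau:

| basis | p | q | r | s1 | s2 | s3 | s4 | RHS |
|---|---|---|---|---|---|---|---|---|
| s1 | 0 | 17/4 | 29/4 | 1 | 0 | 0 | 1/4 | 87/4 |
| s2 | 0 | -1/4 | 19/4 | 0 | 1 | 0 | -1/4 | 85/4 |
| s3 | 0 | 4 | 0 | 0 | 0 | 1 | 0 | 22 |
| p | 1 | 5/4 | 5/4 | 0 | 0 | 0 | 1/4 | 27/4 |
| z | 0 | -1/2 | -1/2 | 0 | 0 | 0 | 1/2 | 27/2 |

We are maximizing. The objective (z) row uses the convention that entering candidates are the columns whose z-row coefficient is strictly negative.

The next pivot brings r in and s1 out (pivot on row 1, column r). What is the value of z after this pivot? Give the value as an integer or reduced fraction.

15

Minimum ratio for r: (87/4)/(29/4) = 3.
z changes by −(z-row coeff of r)·ratio = −(-1/2)·3 = 3/2.
New z = 27/2 + (3/2) = 15.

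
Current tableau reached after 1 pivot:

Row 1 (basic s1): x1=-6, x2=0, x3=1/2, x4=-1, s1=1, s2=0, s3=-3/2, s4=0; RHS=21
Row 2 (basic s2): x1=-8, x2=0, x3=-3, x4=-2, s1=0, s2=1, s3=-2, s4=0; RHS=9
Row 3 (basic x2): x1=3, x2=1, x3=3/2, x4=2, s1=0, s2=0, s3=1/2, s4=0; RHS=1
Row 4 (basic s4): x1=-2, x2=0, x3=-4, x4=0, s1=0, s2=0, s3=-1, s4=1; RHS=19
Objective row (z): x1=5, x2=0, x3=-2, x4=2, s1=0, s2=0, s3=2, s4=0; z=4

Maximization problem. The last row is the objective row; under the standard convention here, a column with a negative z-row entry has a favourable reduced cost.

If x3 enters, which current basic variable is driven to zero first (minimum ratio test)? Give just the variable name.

x2

Ratios: row 1 (s1): 21/(1/2) = 42; row 2 (s2): entry -3 ≤ 0, skip; row 3 (x2): 1/(3/2) = 2/3; row 4 (s4): entry -4 ≤ 0, skip.
Minimum ratio 2/3 is in the x2 row, so x2 leaves.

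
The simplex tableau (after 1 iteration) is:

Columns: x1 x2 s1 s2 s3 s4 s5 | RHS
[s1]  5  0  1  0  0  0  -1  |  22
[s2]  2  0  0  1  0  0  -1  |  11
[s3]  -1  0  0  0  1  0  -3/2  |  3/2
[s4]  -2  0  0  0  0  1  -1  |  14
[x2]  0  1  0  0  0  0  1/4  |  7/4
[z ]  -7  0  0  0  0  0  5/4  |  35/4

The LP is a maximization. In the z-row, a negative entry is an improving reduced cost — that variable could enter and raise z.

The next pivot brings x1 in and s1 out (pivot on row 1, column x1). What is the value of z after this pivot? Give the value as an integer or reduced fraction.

791/20

Minimum ratio for x1: 22/5 = 22/5.
z changes by −(z-row coeff of x1)·ratio = −(-7)·(22/5) = 154/5.
New z = 35/4 + (154/5) = 791/20.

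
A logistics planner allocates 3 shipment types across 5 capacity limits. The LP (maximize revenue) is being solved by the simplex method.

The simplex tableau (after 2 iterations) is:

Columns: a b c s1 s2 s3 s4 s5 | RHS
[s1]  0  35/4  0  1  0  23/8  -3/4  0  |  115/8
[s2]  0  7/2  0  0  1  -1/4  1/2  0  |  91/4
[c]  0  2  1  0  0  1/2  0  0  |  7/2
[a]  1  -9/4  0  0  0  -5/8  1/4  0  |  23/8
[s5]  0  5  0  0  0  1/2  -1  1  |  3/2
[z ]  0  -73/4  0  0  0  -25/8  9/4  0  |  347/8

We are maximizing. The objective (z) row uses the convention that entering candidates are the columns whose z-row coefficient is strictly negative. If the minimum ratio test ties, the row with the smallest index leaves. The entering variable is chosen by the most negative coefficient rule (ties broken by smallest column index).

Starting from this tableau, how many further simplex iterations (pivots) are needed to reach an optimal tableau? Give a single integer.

3

pivot: b in, s5 out → z = 977/20
pivot: s4 in, c out → z = 59
pivot: s3 in, s1 out → z = 599/10
No improving column remains; optimal.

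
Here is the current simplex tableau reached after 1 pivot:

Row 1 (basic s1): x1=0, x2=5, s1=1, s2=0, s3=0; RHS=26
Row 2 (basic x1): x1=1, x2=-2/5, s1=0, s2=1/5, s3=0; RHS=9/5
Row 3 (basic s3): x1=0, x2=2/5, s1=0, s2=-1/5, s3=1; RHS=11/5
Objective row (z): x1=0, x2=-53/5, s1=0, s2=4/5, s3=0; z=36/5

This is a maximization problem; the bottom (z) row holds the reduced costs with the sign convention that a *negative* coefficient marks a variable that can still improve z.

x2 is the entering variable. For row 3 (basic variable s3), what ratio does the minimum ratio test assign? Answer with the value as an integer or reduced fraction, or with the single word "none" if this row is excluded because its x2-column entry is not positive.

11/2

Ratio = RHS / (x2 entry) = (11/5) / (2/5) = 11/2.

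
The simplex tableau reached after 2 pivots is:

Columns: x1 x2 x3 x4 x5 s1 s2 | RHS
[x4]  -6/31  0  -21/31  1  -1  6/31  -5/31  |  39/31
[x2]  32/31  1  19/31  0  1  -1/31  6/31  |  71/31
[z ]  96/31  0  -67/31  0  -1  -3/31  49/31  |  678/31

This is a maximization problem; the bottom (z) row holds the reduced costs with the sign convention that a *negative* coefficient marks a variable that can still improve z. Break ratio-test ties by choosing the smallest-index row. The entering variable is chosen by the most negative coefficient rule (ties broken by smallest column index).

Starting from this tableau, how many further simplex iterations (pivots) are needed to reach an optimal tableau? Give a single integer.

2

pivot: x3 in, x2 out → z = 569/19
pivot: s1 in, x4 out → z = 35
No improving column remains; optimal.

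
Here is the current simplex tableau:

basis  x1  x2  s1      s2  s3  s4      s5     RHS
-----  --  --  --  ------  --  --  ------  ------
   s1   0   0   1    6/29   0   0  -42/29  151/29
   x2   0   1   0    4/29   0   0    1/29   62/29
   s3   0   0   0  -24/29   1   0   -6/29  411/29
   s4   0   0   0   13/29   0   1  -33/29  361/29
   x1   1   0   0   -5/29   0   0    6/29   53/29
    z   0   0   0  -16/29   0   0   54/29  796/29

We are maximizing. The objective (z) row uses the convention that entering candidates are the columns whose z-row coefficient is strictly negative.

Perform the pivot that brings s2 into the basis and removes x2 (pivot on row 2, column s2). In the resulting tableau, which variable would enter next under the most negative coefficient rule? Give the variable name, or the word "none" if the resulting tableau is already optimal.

Pivot element 4/29. New z-row = old z-row − (-16/29)·(row 2/(4/29)).
Updated z-row coefficients: x1: 0, x2: 4, s1: 0, s2: 0, s3: 0, s4: 0, s5: 2.
No coefficient is strictly negative; the tableau after this pivot is optimal.

none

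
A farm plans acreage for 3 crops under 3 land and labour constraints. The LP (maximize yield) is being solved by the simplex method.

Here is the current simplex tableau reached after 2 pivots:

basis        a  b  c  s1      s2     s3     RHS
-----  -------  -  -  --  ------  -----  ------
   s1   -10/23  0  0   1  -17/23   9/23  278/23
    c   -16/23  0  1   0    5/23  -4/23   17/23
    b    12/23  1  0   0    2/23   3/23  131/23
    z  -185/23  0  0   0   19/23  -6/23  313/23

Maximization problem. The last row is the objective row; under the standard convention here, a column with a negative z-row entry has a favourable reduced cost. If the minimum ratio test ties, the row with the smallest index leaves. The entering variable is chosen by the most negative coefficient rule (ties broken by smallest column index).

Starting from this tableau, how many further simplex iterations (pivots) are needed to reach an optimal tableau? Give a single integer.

pivot: a in, b out → z = 1217/12
No improving column remains; optimal.

1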